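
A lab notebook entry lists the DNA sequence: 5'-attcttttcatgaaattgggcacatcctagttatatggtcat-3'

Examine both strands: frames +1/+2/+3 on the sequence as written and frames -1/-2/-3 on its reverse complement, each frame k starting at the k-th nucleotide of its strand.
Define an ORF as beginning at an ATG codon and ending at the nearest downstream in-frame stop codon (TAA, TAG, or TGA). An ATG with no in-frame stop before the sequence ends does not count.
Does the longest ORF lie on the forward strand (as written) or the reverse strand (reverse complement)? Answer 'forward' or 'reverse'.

forward

Reverse complement (5'→3'): ATGACCATATAACTAGGATGTGCCCAATTTCATGAAAAGAAT
Frame +1: ATT CTT TTC ATG AAA TTG GGC ACA TCC TAG TTA TAT GGT CAT — ATG at 10, stop TAG at 28 → 21 nt.
Frame +2: TTC TTT TCA TGA AAT TGG GCA CAT CCT AGT TAT ATG GTC — no ATG→stop ORF.
Frame +3: TCT TTT CAT GAA ATT GGG CAC ATC CTA GTT ATA TGG TCA — no ATG→stop ORF.
Frame -1: ATG ACC ATA TAA CTA GGA TGT GCC CAA TTT CAT GAA AAG AAT — ATG at 1, stop TAA at 10 → 12 nt.
Frame -2: TGA CCA TAT AAC TAG GAT GTG CCC AAT TTC ATG AAA AGA — no ATG→stop ORF.
Frame -3: GAC CAT ATA ACT AGG ATG TGC CCA ATT TCA TGA AAA GAA — ATG at 18, stop TGA at 33 → 18 nt.
Forward-strand max 21 nt; reverse-strand max 18 nt. The forward strand has the longer ORF.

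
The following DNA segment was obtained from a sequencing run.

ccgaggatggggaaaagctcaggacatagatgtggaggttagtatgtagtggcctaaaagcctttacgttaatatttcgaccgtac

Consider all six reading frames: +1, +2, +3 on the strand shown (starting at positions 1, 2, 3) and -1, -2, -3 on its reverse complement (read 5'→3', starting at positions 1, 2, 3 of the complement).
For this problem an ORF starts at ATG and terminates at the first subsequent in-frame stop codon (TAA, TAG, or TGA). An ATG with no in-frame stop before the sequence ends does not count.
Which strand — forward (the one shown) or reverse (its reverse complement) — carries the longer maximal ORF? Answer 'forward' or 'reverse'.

Reverse complement (5'→3'): GTACGGTCGAAATATTAACGTAAAGGCTTTTAGGCCACTACATACTAACCTCCACATCTATGTCCTGAGCTTTTCCCCATCCTCGG
Frame +1: CCG AGG ATG GGG AAA AGC TCA GGA CAT AGA TGT GGA GGT TAG TAT GTA GTG GCC TAA AAG CCT TTA CGT TAA TAT TTC GAC CGT — ATG at 7, stop TAG at 40 → 36 nt.
Frame +2: CGA GGA TGG GGA AAA GCT CAG GAC ATA GAT GTG GAG GTT AGT ATG TAG TGG CCT AAA AGC CTT TAC GTT AAT ATT TCG ACC GTA — ATG at 44, stop TAG at 47 → 6 nt.
Frame +3: GAG GAT GGG GAA AAG CTC AGG ACA TAG ATG TGG AGG TTA GTA TGT AGT GGC CTA AAA GCC TTT ACG TTA ATA TTT CGA CCG TAC — no ATG→stop ORF.
Frame -1: GTA CGG TCG AAA TAT TAA CGT AAA GGC TTT TAG GCC ACT ACA TAC TAA CCT CCA CAT CTA TGT CCT GAG CTT TTC CCC ATC CTC — no ATG→stop ORF.
Frame -2: TAC GGT CGA AAT ATT AAC GTA AAG GCT TTT AGG CCA CTA CAT ACT AAC CTC CAC ATC TAT GTC CTG AGC TTT TCC CCA TCC TCG — no ATG→stop ORF.
Frame -3: ACG GTC GAA ATA TTA ACG TAA AGG CTT TTA GGC CAC TAC ATA CTA ACC TCC ACA TCT ATG TCC TGA GCT TTT CCC CAT CCT CGG — ATG at 60, stop TGA at 66 → 9 nt.
Forward-strand max 36 nt; reverse-strand max 9 nt. The forward strand has the longer ORF.

forward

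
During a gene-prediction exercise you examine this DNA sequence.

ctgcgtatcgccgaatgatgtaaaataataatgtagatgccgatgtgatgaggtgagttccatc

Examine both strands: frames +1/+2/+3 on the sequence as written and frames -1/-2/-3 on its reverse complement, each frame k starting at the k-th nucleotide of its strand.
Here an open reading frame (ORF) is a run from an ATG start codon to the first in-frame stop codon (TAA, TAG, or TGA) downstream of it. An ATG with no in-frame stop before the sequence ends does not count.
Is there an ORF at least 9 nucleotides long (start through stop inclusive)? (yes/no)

yes

Reverse complement (5'→3'): GATGGAACTCACCTCATCACATCGGCATCTACATTATTATTTTACATCATTCGGCGATACGCAG
Frame +1: CTG CGT ATC GCC GAA TGA TGT AAA ATA ATA ATG TAG ATG CCG ATG TGA TGA GGT GAG TTC CAT — ATG at 31, stop TAG at 34 → 6 nt; ATG at 37, stop TGA at 46 → 12 nt; ATG at 43, stop TGA at 46 → 6 nt.
Frame +2: TGC GTA TCG CCG AAT GAT GTA AAA TAA TAA TGT AGA TGC CGA TGT GAT GAG GTG AGT TCC ATC — no ATG→stop ORF.
Frame +3: GCG TAT CGC CGA ATG ATG TAA AAT AAT AAT GTA GAT GCC GAT GTG ATG AGG TGA GTT CCA — ATG at 15, stop TAA at 21 → 9 nt; ATG at 18, stop TAA at 21 → 6 nt; ATG at 48, stop TGA at 54 → 9 nt.
Frame -1: GAT GGA ACT CAC CTC ATC ACA TCG GCA TCT ACA TTA TTA TTT TAC ATC ATT CGG CGA TAC GCA — no ATG→stop ORF.
Frame -2: ATG GAA CTC ACC TCA TCA CAT CGG CAT CTA CAT TAT TAT TTT ACA TCA TTC GGC GAT ACG CAG — no ATG→stop ORF.
Frame -3: TGG AAC TCA CCT CAT CAC ATC GGC ATC TAC ATT ATT ATT TTA CAT CAT TCG GCG ATA CGC — no ATG→stop ORF.
Frame +1 has an ORF of 12 nucleotides (positions 37–48) ≥ 9, so yes.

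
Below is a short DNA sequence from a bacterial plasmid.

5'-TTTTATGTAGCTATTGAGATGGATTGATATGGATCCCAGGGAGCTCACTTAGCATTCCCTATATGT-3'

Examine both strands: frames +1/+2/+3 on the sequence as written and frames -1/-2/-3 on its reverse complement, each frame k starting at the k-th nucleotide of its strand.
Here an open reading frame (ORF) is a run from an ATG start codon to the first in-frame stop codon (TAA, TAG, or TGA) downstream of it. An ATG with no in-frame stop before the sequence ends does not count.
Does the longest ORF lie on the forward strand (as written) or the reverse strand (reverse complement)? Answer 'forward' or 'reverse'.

reverse

Reverse complement (5'→3'): ACATATAGGGAATGCTAAGTGAGCTCCCTGGGATCCATATCAATCCATCTCAATAGCTACATAAAA
Frame +1: TTT TAT GTA GCT ATT GAG ATG GAT TGA TAT GGA TCC CAG GGA GCT CAC TTA GCA TTC CCT ATA TGT — ATG at 19, stop TGA at 25 → 9 nt.
Frame +2: TTT ATG TAG CTA TTG AGA TGG ATT GAT ATG GAT CCC AGG GAG CTC ACT TAG CAT TCC CTA TAT — ATG at 5, stop TAG at 8 → 6 nt; ATG at 29, stop TAG at 50 → 24 nt.
Frame +3: TTA TGT AGC TAT TGA GAT GGA TTG ATA TGG ATC CCA GGG AGC TCA CTT AGC ATT CCC TAT ATG — no ATG→stop ORF.
Frame -1: ACA TAT AGG GAA TGC TAA GTG AGC TCC CTG GGA TCC ATA TCA ATC CAT CTC AAT AGC TAC ATA AAA — no ATG→stop ORF.
Frame -2: CAT ATA GGG AAT GCT AAG TGA GCT CCC TGG GAT CCA TAT CAA TCC ATC TCA ATA GCT ACA TAA — no ATG→stop ORF.
Frame -3: ATA TAG GGA ATG CTA AGT GAG CTC CCT GGG ATC CAT ATC AAT CCA TCT CAA TAG CTA CAT AAA — ATG at 12, stop TAG at 54 → 45 nt.
Forward-strand max 24 nt; reverse-strand max 45 nt. The reverse strand has the longer ORF.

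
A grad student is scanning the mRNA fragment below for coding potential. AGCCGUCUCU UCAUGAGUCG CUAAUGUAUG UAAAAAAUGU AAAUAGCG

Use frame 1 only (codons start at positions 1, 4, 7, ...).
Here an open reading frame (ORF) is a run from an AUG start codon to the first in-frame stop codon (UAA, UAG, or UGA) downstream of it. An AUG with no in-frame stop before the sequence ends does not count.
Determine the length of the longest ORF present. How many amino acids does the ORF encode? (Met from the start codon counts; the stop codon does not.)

3

Frame 1: AGC CGU CUC UUC AUG AGU CGC UAA UGU AUG UAA AAA AUG UAA AUA GCG — AUG at 13, stop UAA at 22 → 12 nt; AUG at 28, stop UAA at 31 → 6 nt; AUG at 37, stop UAA at 40 → 6 nt.
Longest: frame 1, positions 13–24, 12 nt = 4 codons = 3 aa. → 3 amino acids.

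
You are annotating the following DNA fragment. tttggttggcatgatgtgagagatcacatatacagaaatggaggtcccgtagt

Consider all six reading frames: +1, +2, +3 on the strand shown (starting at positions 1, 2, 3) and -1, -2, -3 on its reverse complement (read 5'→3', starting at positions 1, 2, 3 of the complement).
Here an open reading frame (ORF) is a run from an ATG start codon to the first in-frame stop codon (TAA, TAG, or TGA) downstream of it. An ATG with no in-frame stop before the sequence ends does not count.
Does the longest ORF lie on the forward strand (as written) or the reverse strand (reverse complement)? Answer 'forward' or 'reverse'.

forward

Reverse complement (5'→3'): ACTACGGGACCTCCATTTCTGTATATGTGATCTCTCACATCATGCCAACCAAA
Frame +1: TTT GGT TGG CAT GAT GTG AGA GAT CAC ATA TAC AGA AAT GGA GGT CCC GTA — no ATG→stop ORF.
Frame +2: TTG GTT GGC ATG ATG TGA GAG ATC ACA TAT ACA GAA ATG GAG GTC CCG TAG — ATG at 11, stop TGA at 17 → 9 nt; ATG at 14, stop TGA at 17 → 6 nt; ATG at 38, stop TAG at 50 → 15 nt.
Frame +3: TGG TTG GCA TGA TGT GAG AGA TCA CAT ATA CAG AAA TGG AGG TCC CGT AGT — no ATG→stop ORF.
Frame -1: ACT ACG GGA CCT CCA TTT CTG TAT ATG TGA TCT CTC ACA TCA TGC CAA CCA — ATG at 25, stop TGA at 28 → 6 nt.
Frame -2: CTA CGG GAC CTC CAT TTC TGT ATA TGT GAT CTC TCA CAT CAT GCC AAC CAA — no ATG→stop ORF.
Frame -3: TAC GGG ACC TCC ATT TCT GTA TAT GTG ATC TCT CAC ATC ATG CCA ACC AAA — no ATG→stop ORF.
Forward-strand max 15 nt; reverse-strand max 6 nt. The forward strand has the longer ORF.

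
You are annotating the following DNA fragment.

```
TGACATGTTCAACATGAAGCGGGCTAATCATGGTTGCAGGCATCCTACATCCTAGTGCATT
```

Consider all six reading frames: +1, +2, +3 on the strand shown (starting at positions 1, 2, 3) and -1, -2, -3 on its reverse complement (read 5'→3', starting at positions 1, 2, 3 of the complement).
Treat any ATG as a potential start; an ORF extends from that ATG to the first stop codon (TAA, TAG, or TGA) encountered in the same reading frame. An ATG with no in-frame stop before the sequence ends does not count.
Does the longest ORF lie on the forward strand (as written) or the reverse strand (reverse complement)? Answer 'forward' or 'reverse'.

Reverse complement (5'→3'): AATGCACTAGGATGTAGGATGCCTGCAACCATGATTAGCCCGCTTCATGTTGAACATGTCA
Frame +1: TGA CAT GTT CAA CAT GAA GCG GGC TAA TCA TGG TTG CAG GCA TCC TAC ATC CTA GTG CAT — no ATG→stop ORF.
Frame +2: GAC ATG TTC AAC ATG AAG CGG GCT AAT CAT GGT TGC AGG CAT CCT ACA TCC TAG TGC ATT — ATG at 5, stop TAG at 53 → 51 nt; ATG at 14, stop TAG at 53 → 42 nt.
Frame +3: ACA TGT TCA ACA TGA AGC GGG CTA ATC ATG GTT GCA GGC ATC CTA CAT CCT AGT GCA — no ATG→stop ORF.
Frame -1: AAT GCA CTA GGA TGT AGG ATG CCT GCA ACC ATG ATT AGC CCG CTT CAT GTT GAA CAT GTC — no ATG→stop ORF.
Frame -2: ATG CAC TAG GAT GTA GGA TGC CTG CAA CCA TGA TTA GCC CGC TTC ATG TTG AAC ATG TCA — ATG at 2, stop TAG at 8 → 9 nt.
Frame -3: TGC ACT AGG ATG TAG GAT GCC TGC AAC CAT GAT TAG CCC GCT TCA TGT TGA ACA TGT — ATG at 12, stop TAG at 15 → 6 nt.
Forward-strand max 51 nt; reverse-strand max 9 nt. The forward strand has the longer ORF.

forward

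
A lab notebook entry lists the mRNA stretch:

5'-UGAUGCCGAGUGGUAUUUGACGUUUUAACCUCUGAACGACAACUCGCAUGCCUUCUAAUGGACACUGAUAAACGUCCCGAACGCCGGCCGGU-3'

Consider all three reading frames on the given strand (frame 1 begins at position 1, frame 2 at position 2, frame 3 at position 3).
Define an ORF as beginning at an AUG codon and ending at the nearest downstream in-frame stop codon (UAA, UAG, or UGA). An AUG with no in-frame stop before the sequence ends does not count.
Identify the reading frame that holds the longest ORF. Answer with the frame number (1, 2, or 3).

3

Frame 1: UGA UGC CGA GUG GUA UUU GAC GUU UUA ACC UCU GAA CGA CAA CUC GCA UGC CUU CUA AUG GAC ACU GAU AAA CGU CCC GAA CGC CGG CCG — no AUG→stop ORF.
Frame 2: GAU GCC GAG UGG UAU UUG ACG UUU UAA CCU CUG AAC GAC AAC UCG CAU GCC UUC UAA UGG ACA CUG AUA AAC GUC CCG AAC GCC GGC CGG — no AUG→stop ORF.
Frame 3: AUG CCG AGU GGU AUU UGA CGU UUU AAC CUC UGA ACG ACA ACU CGC AUG CCU UCU AAU GGA CAC UGA UAA ACG UCC CGA ACG CCG GCC GGU — AUG at 3, stop UGA at 18 → 18 nt; AUG at 48, stop UGA at 66 → 21 nt.
Longest ORF is 21 nt in frame 3 (positions 48–68).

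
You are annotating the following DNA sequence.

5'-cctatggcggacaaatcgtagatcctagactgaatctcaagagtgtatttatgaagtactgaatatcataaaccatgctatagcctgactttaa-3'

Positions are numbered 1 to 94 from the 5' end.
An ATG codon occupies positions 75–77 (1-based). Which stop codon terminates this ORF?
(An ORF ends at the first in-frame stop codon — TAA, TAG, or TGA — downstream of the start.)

Codons from position 75: ATG (75–77), CTA (78–80), TAG (81–83).
The first in-frame stop codon is TAG.

TAG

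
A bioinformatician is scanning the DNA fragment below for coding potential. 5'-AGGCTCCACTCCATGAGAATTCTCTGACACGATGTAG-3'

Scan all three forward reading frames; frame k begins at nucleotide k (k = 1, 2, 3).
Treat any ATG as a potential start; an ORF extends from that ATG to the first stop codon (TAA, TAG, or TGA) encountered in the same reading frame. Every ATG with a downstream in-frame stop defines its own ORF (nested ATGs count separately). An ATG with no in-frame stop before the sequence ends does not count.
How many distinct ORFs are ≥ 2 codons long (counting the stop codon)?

2

Frame 1: AGG CTC CAC TCC ATG AGA ATT CTC TGA CAC GAT GTA — ATG at 13, stop TGA at 25 → 15 nt.
Frame 2: GGC TCC ACT CCA TGA GAA TTC TCT GAC ACG ATG TAG — ATG at 32, stop TAG at 35 → 6 nt.
Frame 3: GCT CCA CTC CAT GAG AAT TCT CTG ACA CGA TGT — no ATG→stop ORF.
ORFs ≥ 2 codons: frame 1 13–27 (5 codons), frame 2 32–37 (2 codons). Count = 2.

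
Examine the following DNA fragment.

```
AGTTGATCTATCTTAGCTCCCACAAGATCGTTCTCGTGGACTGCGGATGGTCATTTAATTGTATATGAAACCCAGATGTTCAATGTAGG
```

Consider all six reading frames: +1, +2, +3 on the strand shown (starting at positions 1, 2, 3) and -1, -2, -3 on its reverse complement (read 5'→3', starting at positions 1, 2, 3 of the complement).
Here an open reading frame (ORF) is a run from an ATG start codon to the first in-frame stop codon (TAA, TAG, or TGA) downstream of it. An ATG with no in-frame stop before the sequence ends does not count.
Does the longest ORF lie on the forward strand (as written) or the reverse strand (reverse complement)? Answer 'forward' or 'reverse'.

Reverse complement (5'→3'): CCTACATTGAACATCTGGGTTTCATATACAATTAAATGACCATCCGCAGTCCACGAGAACGATCTTGTGGGAGCTAAGATAGATCAACT
Frame +1: AGT TGA TCT ATC TTA GCT CCC ACA AGA TCG TTC TCG TGG ACT GCG GAT GGT CAT TTA ATT GTA TAT GAA ACC CAG ATG TTC AAT GTA — no ATG→stop ORF.
Frame +2: GTT GAT CTA TCT TAG CTC CCA CAA GAT CGT TCT CGT GGA CTG CGG ATG GTC ATT TAA TTG TAT ATG AAA CCC AGA TGT TCA ATG TAG — ATG at 47, stop TAA at 56 → 12 nt; ATG at 65, stop TAG at 86 → 24 nt; ATG at 83, stop TAG at 86 → 6 nt.
Frame +3: TTG ATC TAT CTT AGC TCC CAC AAG ATC GTT CTC GTG GAC TGC GGA TGG TCA TTT AAT TGT ATA TGA AAC CCA GAT GTT CAA TGT AGG — no ATG→stop ORF.
Frame -1: CCT ACA TTG AAC ATC TGG GTT TCA TAT ACA ATT AAA TGA CCA TCC GCA GTC CAC GAG AAC GAT CTT GTG GGA GCT AAG ATA GAT CAA — no ATG→stop ORF.
Frame -2: CTA CAT TGA ACA TCT GGG TTT CAT ATA CAA TTA AAT GAC CAT CCG CAG TCC ACG AGA ACG ATC TTG TGG GAG CTA AGA TAG ATC AAC — no ATG→stop ORF.
Frame -3: TAC ATT GAA CAT CTG GGT TTC ATA TAC AAT TAA ATG ACC ATC CGC AGT CCA CGA GAA CGA TCT TGT GGG AGC TAA GAT AGA TCA ACT — ATG at 36, stop TAA at 75 → 42 nt.
Forward-strand max 24 nt; reverse-strand max 42 nt. The reverse strand has the longer ORF.

reverse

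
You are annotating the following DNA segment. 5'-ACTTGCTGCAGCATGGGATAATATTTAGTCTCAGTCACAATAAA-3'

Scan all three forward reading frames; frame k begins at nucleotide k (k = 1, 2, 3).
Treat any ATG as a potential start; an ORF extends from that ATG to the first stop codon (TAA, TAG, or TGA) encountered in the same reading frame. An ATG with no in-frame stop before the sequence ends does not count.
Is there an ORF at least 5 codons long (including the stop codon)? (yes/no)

Frame 1: ACT TGC TGC AGC ATG GGA TAA TAT TTA GTC TCA GTC ACA ATA — ATG at 13, stop TAA at 19 → 9 nt.
Frame 2: CTT GCT GCA GCA TGG GAT AAT ATT TAG TCT CAG TCA CAA TAA — no ATG→stop ORF.
Frame 3: TTG CTG CAG CAT GGG ATA ATA TTT AGT CTC AGT CAC AAT AAA — no ATG→stop ORF.
Largest ORF found is 3 codons < 5, so no.

no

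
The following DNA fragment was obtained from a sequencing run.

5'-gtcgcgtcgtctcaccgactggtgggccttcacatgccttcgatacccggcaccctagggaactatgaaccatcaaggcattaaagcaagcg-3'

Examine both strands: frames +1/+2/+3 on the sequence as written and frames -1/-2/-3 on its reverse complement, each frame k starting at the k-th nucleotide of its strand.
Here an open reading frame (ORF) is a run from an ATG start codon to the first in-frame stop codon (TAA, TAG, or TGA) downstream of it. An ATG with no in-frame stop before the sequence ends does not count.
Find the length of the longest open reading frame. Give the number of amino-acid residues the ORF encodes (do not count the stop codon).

Reverse complement (5'→3'): CGCTTGCTTTAATGCCTTGATGGTTCATAGTTCCCTAGGGTGCCGGGTATCGAAGGCATGTGAAGGCCCACCAGTCGGTGAGACGACGCGAC
Frame +1: GTC GCG TCG TCT CAC CGA CTG GTG GGC CTT CAC ATG CCT TCG ATA CCC GGC ACC CTA GGG AAC TAT GAA CCA TCA AGG CAT TAA AGC AAG — ATG at 34, stop TAA at 82 → 51 nt.
Frame +2: TCG CGT CGT CTC ACC GAC TGG TGG GCC TTC ACA TGC CTT CGA TAC CCG GCA CCC TAG GGA ACT ATG AAC CAT CAA GGC ATT AAA GCA AGC — no ATG→stop ORF.
Frame +3: CGC GTC GTC TCA CCG ACT GGT GGG CCT TCA CAT GCC TTC GAT ACC CGG CAC CCT AGG GAA CTA TGA ACC ATC AAG GCA TTA AAG CAA GCG — no ATG→stop ORF.
Frame -1: CGC TTG CTT TAA TGC CTT GAT GGT TCA TAG TTC CCT AGG GTG CCG GGT ATC GAA GGC ATG TGA AGG CCC ACC AGT CGG TGA GAC GAC GCG — ATG at 58, stop TGA at 61 → 6 nt.
Frame -2: GCT TGC TTT AAT GCC TTG ATG GTT CAT AGT TCC CTA GGG TGC CGG GTA TCG AAG GCA TGT GAA GGC CCA CCA GTC GGT GAG ACG ACG CGA — no ATG→stop ORF.
Frame -3: CTT GCT TTA ATG CCT TGA TGG TTC ATA GTT CCC TAG GGT GCC GGG TAT CGA AGG CAT GTG AAG GCC CAC CAG TCG GTG AGA CGA CGC GAC — ATG at 12, stop TGA at 18 → 9 nt.
Longest: frame +1, positions 34–84, 51 nt = 17 codons = 16 aa. → 16 amino acids.

16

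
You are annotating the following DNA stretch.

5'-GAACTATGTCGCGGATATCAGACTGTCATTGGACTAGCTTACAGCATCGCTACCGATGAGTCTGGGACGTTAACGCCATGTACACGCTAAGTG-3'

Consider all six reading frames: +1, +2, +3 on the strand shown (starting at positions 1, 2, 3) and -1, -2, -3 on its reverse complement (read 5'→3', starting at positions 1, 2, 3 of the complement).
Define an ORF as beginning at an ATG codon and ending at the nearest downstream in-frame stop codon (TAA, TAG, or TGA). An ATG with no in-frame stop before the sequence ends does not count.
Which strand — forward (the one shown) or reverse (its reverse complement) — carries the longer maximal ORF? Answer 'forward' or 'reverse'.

forward

Reverse complement (5'→3'): CACTTAGCGTGTACATGGCGTTAACGTCCCAGACTCATCGGTAGCGATGCTGTAAGCTAGTCCAATGACAGTCTGATATCCGCGACATAGTTC
Frame +1: GAA CTA TGT CGC GGA TAT CAG ACT GTC ATT GGA CTA GCT TAC AGC ATC GCT ACC GAT GAG TCT GGG ACG TTA ACG CCA TGT ACA CGC TAA GTG — no ATG→stop ORF.
Frame +2: AAC TAT GTC GCG GAT ATC AGA CTG TCA TTG GAC TAG CTT ACA GCA TCG CTA CCG ATG AGT CTG GGA CGT TAA CGC CAT GTA CAC GCT AAG — ATG at 56, stop TAA at 71 → 18 nt.
Frame +3: ACT ATG TCG CGG ATA TCA GAC TGT CAT TGG ACT AGC TTA CAG CAT CGC TAC CGA TGA GTC TGG GAC GTT AAC GCC ATG TAC ACG CTA AGT — ATG at 6, stop TGA at 57 → 54 nt.
Frame -1: CAC TTA GCG TGT ACA TGG CGT TAA CGT CCC AGA CTC ATC GGT AGC GAT GCT GTA AGC TAG TCC AAT GAC AGT CTG ATA TCC GCG ACA TAG TTC — no ATG→stop ORF.
Frame -2: ACT TAG CGT GTA CAT GGC GTT AAC GTC CCA GAC TCA TCG GTA GCG ATG CTG TAA GCT AGT CCA ATG ACA GTC TGA TAT CCG CGA CAT AGT — ATG at 47, stop TAA at 53 → 9 nt; ATG at 65, stop TGA at 74 → 12 nt.
Frame -3: CTT AGC GTG TAC ATG GCG TTA ACG TCC CAG ACT CAT CGG TAG CGA TGC TGT AAG CTA GTC CAA TGA CAG TCT GAT ATC CGC GAC ATA GTT — ATG at 15, stop TAG at 42 → 30 nt.
Forward-strand max 54 nt; reverse-strand max 30 nt. The forward strand has the longer ORF.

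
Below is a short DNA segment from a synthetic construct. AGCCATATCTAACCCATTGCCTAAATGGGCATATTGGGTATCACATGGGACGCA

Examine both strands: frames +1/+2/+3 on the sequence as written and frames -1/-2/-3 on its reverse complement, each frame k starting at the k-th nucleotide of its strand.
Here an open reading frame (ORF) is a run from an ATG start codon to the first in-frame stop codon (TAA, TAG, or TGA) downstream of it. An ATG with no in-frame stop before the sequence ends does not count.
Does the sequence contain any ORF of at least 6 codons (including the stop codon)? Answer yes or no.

Reverse complement (5'→3'): TGCGTCCCATGTGATACCCAATATGCCCATTTAGGCAATGGGTTAGATATGGCT
Frame +1: AGC CAT ATC TAA CCC ATT GCC TAA ATG GGC ATA TTG GGT ATC ACA TGG GAC GCA — no ATG→stop ORF.
Frame +2: GCC ATA TCT AAC CCA TTG CCT AAA TGG GCA TAT TGG GTA TCA CAT GGG ACG — no ATG→stop ORF.
Frame +3: CCA TAT CTA ACC CAT TGC CTA AAT GGG CAT ATT GGG TAT CAC ATG GGA CGC — no ATG→stop ORF.
Frame -1: TGC GTC CCA TGT GAT ACC CAA TAT GCC CAT TTA GGC AAT GGG TTA GAT ATG GCT — no ATG→stop ORF.
Frame -2: GCG TCC CAT GTG ATA CCC AAT ATG CCC ATT TAG GCA ATG GGT TAG ATA TGG — ATG at 23, stop TAG at 32 → 12 nt; ATG at 38, stop TAG at 44 → 9 nt.
Frame -3: CGT CCC ATG TGA TAC CCA ATA TGC CCA TTT AGG CAA TGG GTT AGA TAT GGC — ATG at 9, stop TGA at 12 → 6 nt.
Largest ORF found is 4 codons < 6, so no.

no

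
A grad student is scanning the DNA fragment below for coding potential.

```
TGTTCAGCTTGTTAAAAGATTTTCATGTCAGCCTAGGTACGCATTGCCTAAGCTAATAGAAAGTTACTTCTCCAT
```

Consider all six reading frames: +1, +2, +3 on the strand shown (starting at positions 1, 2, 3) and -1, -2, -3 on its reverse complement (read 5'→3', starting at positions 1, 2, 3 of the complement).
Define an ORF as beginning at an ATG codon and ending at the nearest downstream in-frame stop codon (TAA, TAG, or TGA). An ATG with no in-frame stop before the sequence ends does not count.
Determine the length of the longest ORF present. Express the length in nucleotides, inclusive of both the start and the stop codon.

15

Reverse complement (5'→3'): ATGGAGAAGTAACTTTCTATTAGCTTAGGCAATGCGTACCTAGGCTGACATGAAAATCTTTTAACAAGCTGAACA
Frame +1: TGT TCA GCT TGT TAA AAG ATT TTC ATG TCA GCC TAG GTA CGC ATT GCC TAA GCT AAT AGA AAG TTA CTT CTC CAT — ATG at 25, stop TAG at 34 → 12 nt.
Frame +2: GTT CAG CTT GTT AAA AGA TTT TCA TGT CAG CCT AGG TAC GCA TTG CCT AAG CTA ATA GAA AGT TAC TTC TCC — no ATG→stop ORF.
Frame +3: TTC AGC TTG TTA AAA GAT TTT CAT GTC AGC CTA GGT ACG CAT TGC CTA AGC TAA TAG AAA GTT ACT TCT CCA — no ATG→stop ORF.
Frame -1: ATG GAG AAG TAA CTT TCT ATT AGC TTA GGC AAT GCG TAC CTA GGC TGA CAT GAA AAT CTT TTA ACA AGC TGA ACA — ATG at 1, stop TAA at 10 → 12 nt.
Frame -2: TGG AGA AGT AAC TTT CTA TTA GCT TAG GCA ATG CGT ACC TAG GCT GAC ATG AAA ATC TTT TAA CAA GCT GAA — ATG at 32, stop TAG at 41 → 12 nt; ATG at 50, stop TAA at 62 → 15 nt.
Frame -3: GGA GAA GTA ACT TTC TAT TAG CTT AGG CAA TGC GTA CCT AGG CTG ACA TGA AAA TCT TTT AAC AAG CTG AAC — no ATG→stop ORF.
Longest: frame -2, positions 50–64, 15 nt = 5 codons = 4 aa. → 15 nucleotides.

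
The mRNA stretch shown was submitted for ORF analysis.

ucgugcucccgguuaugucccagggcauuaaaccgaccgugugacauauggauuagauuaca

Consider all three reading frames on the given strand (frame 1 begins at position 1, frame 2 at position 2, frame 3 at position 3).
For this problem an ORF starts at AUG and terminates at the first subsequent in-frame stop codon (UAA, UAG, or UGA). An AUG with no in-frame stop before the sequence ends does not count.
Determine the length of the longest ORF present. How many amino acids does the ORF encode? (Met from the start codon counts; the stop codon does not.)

Frame 1: UCG UGC UCC CGG UUA UGU CCC AGG GCA UUA AAC CGA CCG UGU GAC AUA UGG AUU AGA UUA — no AUG→stop ORF.
Frame 2: CGU GCU CCC GGU UAU GUC CCA GGG CAU UAA ACC GAC CGU GUG ACA UAU GGA UUA GAU UAC — no AUG→stop ORF.
Frame 3: GUG CUC CCG GUU AUG UCC CAG GGC AUU AAA CCG ACC GUG UGA CAU AUG GAU UAG AUU ACA — AUG at 15, stop UGA at 42 → 30 nt; AUG at 48, stop UAG at 54 → 9 nt.
Longest: frame 3, positions 15–44, 30 nt = 10 codons = 9 aa. → 9 amino acids.

9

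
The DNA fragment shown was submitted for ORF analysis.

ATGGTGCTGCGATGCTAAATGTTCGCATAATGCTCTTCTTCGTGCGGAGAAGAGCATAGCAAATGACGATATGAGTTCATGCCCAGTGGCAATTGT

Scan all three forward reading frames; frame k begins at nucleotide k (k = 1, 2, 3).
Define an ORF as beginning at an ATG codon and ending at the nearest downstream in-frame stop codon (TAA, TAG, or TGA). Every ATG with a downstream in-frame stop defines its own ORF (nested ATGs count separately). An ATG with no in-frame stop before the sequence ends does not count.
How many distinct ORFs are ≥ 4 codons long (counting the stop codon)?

5

Frame 1: ATG GTG CTG CGA TGC TAA ATG TTC GCA TAA TGC TCT TCT TCG TGC GGA GAA GAG CAT AGC AAA TGA CGA TAT GAG TTC ATG CCC AGT GGC AAT TGT — ATG at 1, stop TAA at 16 → 18 nt; ATG at 19, stop TAA at 28 → 12 nt.
Frame 2: TGG TGC TGC GAT GCT AAA TGT TCG CAT AAT GCT CTT CTT CGT GCG GAG AAG AGC ATA GCA AAT GAC GAT ATG AGT TCA TGC CCA GTG GCA ATT — no ATG→stop ORF.
Frame 3: GGT GCT GCG ATG CTA AAT GTT CGC ATA ATG CTC TTC TTC GTG CGG AGA AGA GCA TAG CAA ATG ACG ATA TGA GTT CAT GCC CAG TGG CAA TTG — ATG at 12, stop TAG at 57 → 48 nt; ATG at 30, stop TAG at 57 → 30 nt; ATG at 63, stop TGA at 72 → 12 nt.
ORFs ≥ 4 codons: frame 1 1–18 (6 codons), frame 1 19–30 (4 codons), frame 3 12–59 (16 codons), frame 3 30–59 (10 codons), frame 3 63–74 (4 codons). Count = 5.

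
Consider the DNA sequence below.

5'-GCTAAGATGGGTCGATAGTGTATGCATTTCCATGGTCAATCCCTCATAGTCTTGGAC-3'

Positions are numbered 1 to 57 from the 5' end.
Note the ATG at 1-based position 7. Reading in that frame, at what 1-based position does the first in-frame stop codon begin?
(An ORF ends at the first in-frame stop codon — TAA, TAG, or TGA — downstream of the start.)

16

Codons from position 7: ATG (7–9), GGT (10–12), CGA (13–15), TAG (16–18).
TAG is a stop codon; it begins at position 16.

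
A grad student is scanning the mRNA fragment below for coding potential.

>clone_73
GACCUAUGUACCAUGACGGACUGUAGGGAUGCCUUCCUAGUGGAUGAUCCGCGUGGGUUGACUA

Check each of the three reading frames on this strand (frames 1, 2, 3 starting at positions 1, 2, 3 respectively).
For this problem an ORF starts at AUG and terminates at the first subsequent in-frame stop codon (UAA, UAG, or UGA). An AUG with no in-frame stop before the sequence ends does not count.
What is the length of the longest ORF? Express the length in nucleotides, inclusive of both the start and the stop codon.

21

Frame 1: GAC CUA UGU ACC AUG ACG GAC UGU AGG GAU GCC UUC CUA GUG GAU GAU CCG CGU GGG UUG ACU — no AUG→stop ORF.
Frame 2: ACC UAU GUA CCA UGA CGG ACU GUA GGG AUG CCU UCC UAG UGG AUG AUC CGC GUG GGU UGA CUA — AUG at 29, stop UAG at 38 → 12 nt; AUG at 44, stop UGA at 59 → 18 nt.
Frame 3: CCU AUG UAC CAU GAC GGA CUG UAG GGA UGC CUU CCU AGU GGA UGA UCC GCG UGG GUU GAC — AUG at 6, stop UAG at 24 → 21 nt.
Longest: frame 3, positions 6–26, 21 nt = 7 codons = 6 aa. → 21 nucleotides.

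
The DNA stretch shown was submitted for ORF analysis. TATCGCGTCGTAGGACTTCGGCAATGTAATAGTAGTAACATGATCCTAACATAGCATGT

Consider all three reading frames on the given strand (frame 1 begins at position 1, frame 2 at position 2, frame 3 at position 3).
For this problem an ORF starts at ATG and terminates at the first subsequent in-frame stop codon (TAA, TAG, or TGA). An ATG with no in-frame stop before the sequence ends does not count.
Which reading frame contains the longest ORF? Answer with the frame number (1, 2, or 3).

Frame 1: TAT CGC GTC GTA GGA CTT CGG CAA TGT AAT AGT AGT AAC ATG ATC CTA ACA TAG CAT — ATG at 40, stop TAG at 52 → 15 nt.
Frame 2: ATC GCG TCG TAG GAC TTC GGC AAT GTA ATA GTA GTA ACA TGA TCC TAA CAT AGC ATG — no ATG→stop ORF.
Frame 3: TCG CGT CGT AGG ACT TCG GCA ATG TAA TAG TAG TAA CAT GAT CCT AAC ATA GCA TGT — ATG at 24, stop TAA at 27 → 6 nt.
Longest ORF is 15 nt in frame 1 (positions 40–54).

1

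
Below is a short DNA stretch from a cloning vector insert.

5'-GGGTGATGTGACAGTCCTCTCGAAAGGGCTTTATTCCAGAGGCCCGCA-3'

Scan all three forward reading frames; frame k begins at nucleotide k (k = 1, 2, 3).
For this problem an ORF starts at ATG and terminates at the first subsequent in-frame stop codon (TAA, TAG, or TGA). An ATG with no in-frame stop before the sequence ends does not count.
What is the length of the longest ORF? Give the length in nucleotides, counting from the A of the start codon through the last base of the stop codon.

Frame 1: GGG TGA TGT GAC AGT CCT CTC GAA AGG GCT TTA TTC CAG AGG CCC GCA — no ATG→stop ORF.
Frame 2: GGT GAT GTG ACA GTC CTC TCG AAA GGG CTT TAT TCC AGA GGC CCG — no ATG→stop ORF.
Frame 3: GTG ATG TGA CAG TCC TCT CGA AAG GGC TTT ATT CCA GAG GCC CGC — ATG at 6, stop TGA at 9 → 6 nt.
Longest: frame 3, positions 6–11, 6 nt = 2 codons = 1 aa. → 6 nucleotides.

6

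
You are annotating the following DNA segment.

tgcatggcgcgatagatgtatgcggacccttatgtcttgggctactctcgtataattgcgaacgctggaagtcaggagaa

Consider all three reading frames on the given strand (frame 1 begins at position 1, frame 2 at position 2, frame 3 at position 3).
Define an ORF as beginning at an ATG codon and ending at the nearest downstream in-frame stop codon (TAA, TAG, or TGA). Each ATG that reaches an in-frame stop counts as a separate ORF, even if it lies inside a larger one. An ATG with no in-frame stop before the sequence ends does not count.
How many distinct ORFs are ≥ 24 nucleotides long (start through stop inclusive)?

2

Frame 1: TGC ATG GCG CGA TAG ATG TAT GCG GAC CCT TAT GTC TTG GGC TAC TCT CGT ATA ATT GCG AAC GCT GGA AGT CAG GAG — ATG at 4, stop TAG at 13 → 12 nt.
Frame 2: GCA TGG CGC GAT AGA TGT ATG CGG ACC CTT ATG TCT TGG GCT ACT CTC GTA TAA TTG CGA ACG CTG GAA GTC AGG AGA — ATG at 20, stop TAA at 53 → 36 nt; ATG at 32, stop TAA at 53 → 24 nt.
Frame 3: CAT GGC GCG ATA GAT GTA TGC GGA CCC TTA TGT CTT GGG CTA CTC TCG TAT AAT TGC GAA CGC TGG AAG TCA GGA GAA — no ATG→stop ORF.
ORFs ≥ 24 nucleotides: frame 2 20–55 (36 nucleotides), frame 2 32–55 (24 nucleotides). Count = 2.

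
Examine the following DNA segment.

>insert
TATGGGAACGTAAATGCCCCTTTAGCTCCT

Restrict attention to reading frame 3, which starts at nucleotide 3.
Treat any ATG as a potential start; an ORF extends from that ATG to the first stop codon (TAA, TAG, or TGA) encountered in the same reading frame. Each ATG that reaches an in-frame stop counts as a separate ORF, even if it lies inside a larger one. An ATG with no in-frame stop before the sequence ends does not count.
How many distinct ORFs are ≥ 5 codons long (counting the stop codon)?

0

Frame 3: TGG GAA CGT AAA TGC CCC TTT AGC TCC — no ATG→stop ORF.
No ORF reaches 5 codons. Count = 0.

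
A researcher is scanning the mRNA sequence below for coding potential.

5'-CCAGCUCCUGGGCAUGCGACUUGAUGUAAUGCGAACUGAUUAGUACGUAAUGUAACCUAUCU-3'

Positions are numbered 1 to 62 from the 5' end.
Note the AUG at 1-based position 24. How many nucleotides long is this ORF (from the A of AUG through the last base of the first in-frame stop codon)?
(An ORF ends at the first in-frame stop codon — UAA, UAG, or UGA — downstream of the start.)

6

Codons from position 24: AUG (24–26), UAA (27–29).
UAA is the first in-frame stop; ORF spans 24–29, 6 nucleotides.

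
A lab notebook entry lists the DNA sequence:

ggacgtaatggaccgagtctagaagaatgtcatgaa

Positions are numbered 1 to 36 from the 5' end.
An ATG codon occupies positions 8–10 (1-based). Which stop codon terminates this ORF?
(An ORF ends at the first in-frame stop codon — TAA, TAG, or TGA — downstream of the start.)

Codons from position 8: ATG (8–10), GAC (11–13), CGA (14–16), GTC (17–19), TAG (20–22).
The first in-frame stop codon is TAG.

TAG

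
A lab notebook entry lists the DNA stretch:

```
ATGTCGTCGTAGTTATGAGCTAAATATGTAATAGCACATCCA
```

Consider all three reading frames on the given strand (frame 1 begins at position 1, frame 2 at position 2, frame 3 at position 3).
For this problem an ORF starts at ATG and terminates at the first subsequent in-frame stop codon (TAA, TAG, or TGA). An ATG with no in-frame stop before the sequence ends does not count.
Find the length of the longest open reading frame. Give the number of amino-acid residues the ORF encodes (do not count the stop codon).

3

Frame 1: ATG TCG TCG TAG TTA TGA GCT AAA TAT GTA ATA GCA CAT CCA — ATG at 1, stop TAG at 10 → 12 nt.
Frame 2: TGT CGT CGT AGT TAT GAG CTA AAT ATG TAA TAG CAC ATC — ATG at 26, stop TAA at 29 → 6 nt.
Frame 3: GTC GTC GTA GTT ATG AGC TAA ATA TGT AAT AGC ACA TCC — ATG at 15, stop TAA at 21 → 9 nt.
Longest: frame 1, positions 1–12, 12 nt = 4 codons = 3 aa. → 3 amino acids.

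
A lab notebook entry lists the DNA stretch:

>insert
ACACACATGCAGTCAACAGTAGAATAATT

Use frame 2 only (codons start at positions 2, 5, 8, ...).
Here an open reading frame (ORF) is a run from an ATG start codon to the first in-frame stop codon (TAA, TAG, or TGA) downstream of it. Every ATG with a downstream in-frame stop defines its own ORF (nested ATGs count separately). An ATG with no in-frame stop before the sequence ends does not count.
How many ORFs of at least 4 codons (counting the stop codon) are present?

0

Frame 2: CAC ACA TGC AGT CAA CAG TAG AAT AAT — no ATG→stop ORF.
No ORF reaches 4 codons. Count = 0.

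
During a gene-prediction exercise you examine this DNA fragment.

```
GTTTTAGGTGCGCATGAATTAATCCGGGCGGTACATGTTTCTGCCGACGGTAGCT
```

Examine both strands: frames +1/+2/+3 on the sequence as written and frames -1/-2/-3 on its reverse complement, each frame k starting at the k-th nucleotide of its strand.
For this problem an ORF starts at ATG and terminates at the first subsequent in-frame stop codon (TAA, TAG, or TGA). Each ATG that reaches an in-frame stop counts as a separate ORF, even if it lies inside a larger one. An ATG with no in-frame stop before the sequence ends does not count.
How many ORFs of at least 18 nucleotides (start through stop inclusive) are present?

1

Reverse complement (5'→3'): AGCTACCGTCGGCAGAAACATGTACCGCCCGGATTAATTCATGCGCACCTAAAAC
Frame +1: GTT TTA GGT GCG CAT GAA TTA ATC CGG GCG GTA CAT GTT TCT GCC GAC GGT AGC — no ATG→stop ORF.
Frame +2: TTT TAG GTG CGC ATG AAT TAA TCC GGG CGG TAC ATG TTT CTG CCG ACG GTA GCT — ATG at 14, stop TAA at 20 → 9 nt.
Frame +3: TTT AGG TGC GCA TGA ATT AAT CCG GGC GGT ACA TGT TTC TGC CGA CGG TAG — no ATG→stop ORF.
Frame -1: AGC TAC CGT CGG CAG AAA CAT GTA CCG CCC GGA TTA ATT CAT GCG CAC CTA AAA — no ATG→stop ORF.
Frame -2: GCT ACC GTC GGC AGA AAC ATG TAC CGC CCG GAT TAA TTC ATG CGC ACC TAA AAC — ATG at 20, stop TAA at 35 → 18 nt; ATG at 41, stop TAA at 50 → 12 nt.
Frame -3: CTA CCG TCG GCA GAA ACA TGT ACC GCC CGG ATT AAT TCA TGC GCA CCT AAA — no ATG→stop ORF.
ORFs ≥ 18 nucleotides: frame -2 20–37 (18 nucleotides). Count = 1.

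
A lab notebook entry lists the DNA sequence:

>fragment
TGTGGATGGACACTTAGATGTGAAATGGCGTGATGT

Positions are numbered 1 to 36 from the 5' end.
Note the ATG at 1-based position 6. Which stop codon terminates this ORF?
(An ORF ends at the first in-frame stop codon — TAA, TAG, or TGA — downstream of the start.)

Codons from position 6: ATG (6–8), GAC (9–11), ACT (12–14), TAG (15–17).
The first in-frame stop codon is TAG.

TAG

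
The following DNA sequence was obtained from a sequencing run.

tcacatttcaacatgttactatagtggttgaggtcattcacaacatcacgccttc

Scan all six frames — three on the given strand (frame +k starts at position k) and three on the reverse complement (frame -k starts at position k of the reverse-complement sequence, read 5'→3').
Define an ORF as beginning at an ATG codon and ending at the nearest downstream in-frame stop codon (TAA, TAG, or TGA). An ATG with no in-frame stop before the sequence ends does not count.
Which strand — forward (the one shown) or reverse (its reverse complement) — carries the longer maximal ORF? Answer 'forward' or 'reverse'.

Reverse complement (5'→3'): GAAGGCGTGATGTTGTGAATGACCTCAACCACTATAGTAACATGTTGAAATGTGA
Frame +1: TCA CAT TTC AAC ATG TTA CTA TAG TGG TTG AGG TCA TTC ACA ACA TCA CGC CTT — ATG at 13, stop TAG at 22 → 12 nt.
Frame +2: CAC ATT TCA ACA TGT TAC TAT AGT GGT TGA GGT CAT TCA CAA CAT CAC GCC TTC — no ATG→stop ORF.
Frame +3: ACA TTT CAA CAT GTT ACT ATA GTG GTT GAG GTC ATT CAC AAC ATC ACG CCT — no ATG→stop ORF.
Frame -1: GAA GGC GTG ATG TTG TGA ATG ACC TCA ACC ACT ATA GTA ACA TGT TGA AAT GTG — ATG at 10, stop TGA at 16 → 9 nt; ATG at 19, stop TGA at 46 → 30 nt.
Frame -2: AAG GCG TGA TGT TGT GAA TGA CCT CAA CCA CTA TAG TAA CAT GTT GAA ATG TGA — ATG at 50, stop TGA at 53 → 6 nt.
Frame -3: AGG CGT GAT GTT GTG AAT GAC CTC AAC CAC TAT AGT AAC ATG TTG AAA TGT — no ATG→stop ORF.
Forward-strand max 12 nt; reverse-strand max 30 nt. The reverse strand has the longer ORF.

reverse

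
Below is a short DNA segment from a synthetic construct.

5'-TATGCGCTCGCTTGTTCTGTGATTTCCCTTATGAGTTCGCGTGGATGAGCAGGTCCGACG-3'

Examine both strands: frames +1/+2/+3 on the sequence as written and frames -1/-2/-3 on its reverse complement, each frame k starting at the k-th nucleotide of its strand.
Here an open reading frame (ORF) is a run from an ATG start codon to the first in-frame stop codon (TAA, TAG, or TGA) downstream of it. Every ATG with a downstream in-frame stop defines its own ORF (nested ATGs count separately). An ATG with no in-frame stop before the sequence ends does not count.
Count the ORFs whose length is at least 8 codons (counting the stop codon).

Reverse complement (5'→3'): CGTCGGACCTGCTCATCCACGCGAACTCATAAGGGAAATCACAGAACAAGCGAGCGCATA
Frame +1: TAT GCG CTC GCT TGT TCT GTG ATT TCC CTT ATG AGT TCG CGT GGA TGA GCA GGT CCG ACG — ATG at 31, stop TGA at 46 → 18 nt.
Frame +2: ATG CGC TCG CTT GTT CTG TGA TTT CCC TTA TGA GTT CGC GTG GAT GAG CAG GTC CGA — ATG at 2, stop TGA at 20 → 21 nt.
Frame +3: TGC GCT CGC TTG TTC TGT GAT TTC CCT TAT GAG TTC GCG TGG ATG AGC AGG TCC GAC — no ATG→stop ORF.
Frame -1: CGT CGG ACC TGC TCA TCC ACG CGA ACT CAT AAG GGA AAT CAC AGA ACA AGC GAG CGC ATA — no ATG→stop ORF.
Frame -2: GTC GGA CCT GCT CAT CCA CGC GAA CTC ATA AGG GAA ATC ACA GAA CAA GCG AGC GCA — no ATG→stop ORF.
Frame -3: TCG GAC CTG CTC ATC CAC GCG AAC TCA TAA GGG AAA TCA CAG AAC AAG CGA GCG CAT — no ATG→stop ORF.
No ORF reaches 8 codons. Count = 0.

0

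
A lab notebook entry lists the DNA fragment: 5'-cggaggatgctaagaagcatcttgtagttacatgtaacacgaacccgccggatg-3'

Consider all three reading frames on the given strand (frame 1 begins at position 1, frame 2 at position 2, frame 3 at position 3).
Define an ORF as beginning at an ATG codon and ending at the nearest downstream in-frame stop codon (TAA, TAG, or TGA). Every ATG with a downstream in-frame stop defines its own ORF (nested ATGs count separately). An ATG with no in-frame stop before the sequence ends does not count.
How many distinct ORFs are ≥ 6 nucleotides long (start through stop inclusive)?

Frame 1: CGG AGG ATG CTA AGA AGC ATC TTG TAG TTA CAT GTA ACA CGA ACC CGC CGG ATG — ATG at 7, stop TAG at 25 → 21 nt.
Frame 2: GGA GGA TGC TAA GAA GCA TCT TGT AGT TAC ATG TAA CAC GAA CCC GCC GGA — ATG at 32, stop TAA at 35 → 6 nt.
Frame 3: GAG GAT GCT AAG AAG CAT CTT GTA GTT ACA TGT AAC ACG AAC CCG CCG GAT — no ATG→stop ORF.
ORFs ≥ 6 nucleotides: frame 1 7–27 (21 nucleotides), frame 2 32–37 (6 nucleotides). Count = 2.

2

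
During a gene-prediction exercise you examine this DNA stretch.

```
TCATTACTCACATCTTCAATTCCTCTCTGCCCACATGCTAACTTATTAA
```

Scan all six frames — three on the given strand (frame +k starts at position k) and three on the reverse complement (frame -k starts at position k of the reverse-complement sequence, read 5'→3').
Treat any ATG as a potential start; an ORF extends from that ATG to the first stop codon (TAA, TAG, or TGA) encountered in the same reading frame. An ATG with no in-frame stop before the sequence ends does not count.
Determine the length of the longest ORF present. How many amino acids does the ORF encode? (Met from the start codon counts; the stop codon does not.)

Reverse complement (5'→3'): TTAATAAGTTAGCATGTGGGCAGAGAGGAATTGAAGATGTGAGTAATGA
Frame +1: TCA TTA CTC ACA TCT TCA ATT CCT CTC TGC CCA CAT GCT AAC TTA TTA — no ATG→stop ORF.
Frame +2: CAT TAC TCA CAT CTT CAA TTC CTC TCT GCC CAC ATG CTA ACT TAT TAA — ATG at 35, stop TAA at 47 → 15 nt.
Frame +3: ATT ACT CAC ATC TTC AAT TCC TCT CTG CCC ACA TGC TAA CTT ATT — no ATG→stop ORF.
Frame -1: TTA ATA AGT TAG CAT GTG GGC AGA GAG GAA TTG AAG ATG TGA GTA ATG — ATG at 37, stop TGA at 40 → 6 nt.
Frame -2: TAA TAA GTT AGC ATG TGG GCA GAG AGG AAT TGA AGA TGT GAG TAA TGA — ATG at 14, stop TGA at 32 → 21 nt.
Frame -3: AAT AAG TTA GCA TGT GGG CAG AGA GGA ATT GAA GAT GTG AGT AAT — no ATG→stop ORF.
Longest: frame -2, positions 14–34, 21 nt = 7 codons = 6 aa. → 6 amino acids.

6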